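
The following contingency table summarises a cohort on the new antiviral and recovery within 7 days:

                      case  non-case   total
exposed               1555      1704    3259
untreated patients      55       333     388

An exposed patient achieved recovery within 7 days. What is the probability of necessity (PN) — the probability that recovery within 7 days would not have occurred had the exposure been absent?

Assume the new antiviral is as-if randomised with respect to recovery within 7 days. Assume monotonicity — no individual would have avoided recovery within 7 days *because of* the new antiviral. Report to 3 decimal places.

p₁ = P(outcome | exposed) = 1555/3259 = 0.47714
p₀ = P(outcome | unexposed) = 55/388 = 0.14175
Under exogeneity and monotonicity, PN = (p₁ − p₀) / p₁.
PN = (0.47714 − 0.14175) / 0.47714 = 0.33539 / 0.47714 ≈ 0.7029

PN ≈ 0.703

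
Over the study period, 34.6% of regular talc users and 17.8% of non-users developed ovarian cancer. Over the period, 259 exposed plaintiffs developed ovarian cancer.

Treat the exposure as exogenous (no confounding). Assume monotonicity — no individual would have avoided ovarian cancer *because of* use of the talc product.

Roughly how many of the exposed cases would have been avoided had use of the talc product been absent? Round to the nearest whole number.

about 126 cases

p₁ = 0.346, p₀ = 0.178.
PN = (p₁ − p₀)/p₁ = (0.346 − 0.178) / 0.346 ≈ 0.48555.
Attributable cases ≈ PN × (exposed cases) = 0.48555 × 259 ≈ 125.76.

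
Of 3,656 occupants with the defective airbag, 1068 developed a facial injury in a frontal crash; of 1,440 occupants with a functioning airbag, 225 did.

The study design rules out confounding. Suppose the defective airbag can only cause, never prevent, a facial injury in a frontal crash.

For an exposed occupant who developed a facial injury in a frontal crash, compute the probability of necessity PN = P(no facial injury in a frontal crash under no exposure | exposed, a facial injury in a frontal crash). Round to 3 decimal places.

PN ≈ 0.465

p₁ = P(outcome | exposed) = 1068/3656 = 0.29212
p₀ = P(outcome | unexposed) = 225/1440 = 0.15625
Under exogeneity and monotonicity, PN = (p₁ − p₀) / p₁.
PN = (0.29212 − 0.15625) / 0.29212 = 0.13587 / 0.29212 ≈ 0.4651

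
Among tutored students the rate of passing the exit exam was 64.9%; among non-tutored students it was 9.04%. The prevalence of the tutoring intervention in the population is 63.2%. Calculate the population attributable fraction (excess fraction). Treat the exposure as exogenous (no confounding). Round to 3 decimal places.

PAF ≈ 0.796

p₁ = 0.649, p₀ = 0.0904.
Overall risk P(Y=1) = π·p₁ + (1−π)·p₀ = 0.632×0.649 + 0.368×0.0904 = 0.44344.
Under exogeneity, PAF = [P(Y=1) − p₀] / P(Y=1).
PAF = (0.44344 − 0.0904) / 0.44344 ≈ 0.7961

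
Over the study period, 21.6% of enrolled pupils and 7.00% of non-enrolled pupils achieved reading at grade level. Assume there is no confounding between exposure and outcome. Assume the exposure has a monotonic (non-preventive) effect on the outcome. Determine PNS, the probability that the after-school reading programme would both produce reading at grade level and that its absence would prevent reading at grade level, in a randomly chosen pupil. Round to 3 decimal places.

p₁ = 0.216, p₀ = 0.07.
Under exogeneity and monotonicity, PNS = p₁ − p₀.
PNS = 0.216 − 0.07 = 0.146

PNS ≈ 0.146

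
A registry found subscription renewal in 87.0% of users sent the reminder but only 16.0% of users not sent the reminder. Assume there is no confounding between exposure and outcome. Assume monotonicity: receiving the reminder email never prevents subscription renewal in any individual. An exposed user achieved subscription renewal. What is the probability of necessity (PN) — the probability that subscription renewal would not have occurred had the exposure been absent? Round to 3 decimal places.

p₁ = 0.87, p₀ = 0.16.
Under exogeneity and monotonicity, PN = (p₁ − p₀) / p₁.
PN = (0.87 − 0.16) / 0.87 = 0.71 / 0.87 ≈ 0.8161

PN ≈ 0.816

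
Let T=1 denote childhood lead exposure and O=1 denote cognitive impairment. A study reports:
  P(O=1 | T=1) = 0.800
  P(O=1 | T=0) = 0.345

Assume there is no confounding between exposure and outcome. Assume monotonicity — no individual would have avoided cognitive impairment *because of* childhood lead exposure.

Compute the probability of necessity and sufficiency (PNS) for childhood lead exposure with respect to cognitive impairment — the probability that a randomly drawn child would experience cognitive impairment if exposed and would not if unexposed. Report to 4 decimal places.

Let p₁ = 0.8, p₀ = 0.345.
Under exogeneity and monotonicity, PNS = p₁ − p₀.
PNS = 0.8 − 0.345 = 0.455

PNS ≈ 0.4550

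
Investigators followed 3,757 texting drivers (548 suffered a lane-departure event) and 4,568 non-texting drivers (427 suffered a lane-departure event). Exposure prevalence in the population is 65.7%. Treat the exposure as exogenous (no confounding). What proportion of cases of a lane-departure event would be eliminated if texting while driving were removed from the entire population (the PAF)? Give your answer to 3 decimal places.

p₁ = P(outcome | exposed) = 548/3757 = 0.14586
p₀ = P(outcome | unexposed) = 427/4568 = 0.093476
Overall risk P(Y=1) = π·p₁ + (1−π)·p₀ = 0.657×0.14586 + 0.343×0.093476 = 0.12789.
Under exogeneity, PAF = [P(Y=1) − p₀] / P(Y=1).
PAF = (0.12789 − 0.093476) / 0.12789 ≈ 0.2691

PAF ≈ 0.269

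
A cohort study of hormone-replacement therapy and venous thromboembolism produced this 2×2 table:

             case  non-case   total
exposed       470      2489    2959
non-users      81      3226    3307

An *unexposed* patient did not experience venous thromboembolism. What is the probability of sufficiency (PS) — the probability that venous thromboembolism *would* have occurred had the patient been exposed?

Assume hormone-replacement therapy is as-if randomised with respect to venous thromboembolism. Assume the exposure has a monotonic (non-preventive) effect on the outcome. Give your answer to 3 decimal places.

PS ≈ 0.138

p₁ = P(outcome | exposed) = 470/2959 = 0.15884
p₀ = P(outcome | unexposed) = 81/3307 = 0.024493
Under exogeneity and monotonicity, PS = (p₁ − p₀)/(1 − p₀).
PS = (0.15884 − 0.024493) / 0.97551 ≈ 0.1377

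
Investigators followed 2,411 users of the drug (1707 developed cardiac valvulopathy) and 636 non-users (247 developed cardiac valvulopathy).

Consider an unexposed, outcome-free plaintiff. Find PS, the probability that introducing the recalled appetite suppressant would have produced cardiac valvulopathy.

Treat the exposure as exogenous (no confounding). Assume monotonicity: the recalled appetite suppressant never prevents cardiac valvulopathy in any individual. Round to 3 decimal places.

PS ≈ 0.523

p₁ = P(outcome | exposed) = 1707/2411 = 0.708
p₀ = P(outcome | unexposed) = 247/636 = 0.38836
Under exogeneity and monotonicity, PS = (p₁ − p₀) / (1 − p₀).
PS = (0.708 − 0.38836) / (1 − 0.38836) = 0.31964 / 0.61164 ≈ 0.5226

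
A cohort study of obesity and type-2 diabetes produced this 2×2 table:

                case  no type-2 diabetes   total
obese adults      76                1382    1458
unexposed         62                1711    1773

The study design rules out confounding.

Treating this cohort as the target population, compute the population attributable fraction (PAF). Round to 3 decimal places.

PAF ≈ 0.181

p₁ = P(outcome | exposed) = 76/1458 = 0.052126
p₀ = P(outcome | unexposed) = 62/1773 = 0.034969
Exposure prevalence π = 1458/3231 = 0.45125; overall risk P(Y=1) = 0.042711.
Under exogeneity, PAF = [P(Y=1) − p₀]/P(Y=1).
PAF = (0.042711 − 0.034969) / 0.042711 ≈ 0.1813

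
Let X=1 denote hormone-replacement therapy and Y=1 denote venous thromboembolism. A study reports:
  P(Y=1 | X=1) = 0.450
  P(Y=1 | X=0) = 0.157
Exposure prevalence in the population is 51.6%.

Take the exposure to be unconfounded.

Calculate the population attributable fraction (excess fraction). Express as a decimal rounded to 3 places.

Let p₁ = 0.45, p₀ = 0.157.
Overall risk P(Y=1) = π·p₁ + (1−π)·p₀ = 0.516×0.45 + 0.484×0.157 = 0.30819.
Under exogeneity, PAF = [P(Y=1) − p₀] / P(Y=1).
PAF = (0.30819 − 0.157) / 0.30819 ≈ 0.4906

PAF ≈ 0.491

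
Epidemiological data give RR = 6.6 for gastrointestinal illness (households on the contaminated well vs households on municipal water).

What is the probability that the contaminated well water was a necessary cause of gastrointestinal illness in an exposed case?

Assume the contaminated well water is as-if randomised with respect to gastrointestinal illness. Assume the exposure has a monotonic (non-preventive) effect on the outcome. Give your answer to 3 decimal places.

PN ≈ 0.848

Under exogeneity and monotonicity, PN = (RR − 1) / RR = 1 − 1/RR.
PN = (6.6 − 1) / 6.6 = 5.6 / 6.6 ≈ 0.8485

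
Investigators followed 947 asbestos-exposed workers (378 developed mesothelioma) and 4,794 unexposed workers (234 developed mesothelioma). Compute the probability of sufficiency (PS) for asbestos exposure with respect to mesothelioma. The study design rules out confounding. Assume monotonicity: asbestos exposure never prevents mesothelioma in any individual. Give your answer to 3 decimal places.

p₁ = P(outcome | exposed) = 378/947 = 0.39916
p₀ = P(outcome | unexposed) = 234/4794 = 0.048811
Under exogeneity and monotonicity, PS = (p₁ − p₀) / (1 − p₀).
PS = (0.39916 − 0.048811) / (1 − 0.048811) = 0.35034 / 0.95119 ≈ 0.3683

PS ≈ 0.368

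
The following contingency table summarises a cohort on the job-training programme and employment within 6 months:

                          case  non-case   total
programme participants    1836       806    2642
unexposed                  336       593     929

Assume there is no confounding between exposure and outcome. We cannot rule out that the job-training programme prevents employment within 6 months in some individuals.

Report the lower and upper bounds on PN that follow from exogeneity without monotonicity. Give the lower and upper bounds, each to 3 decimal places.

0.480 ≤ PN ≤ 0.919

p₁ = P(outcome | exposed) = 1836/2642 = 0.69493
p₀ = P(outcome | unexposed) = 336/929 = 0.36168
Under exogeneity alone the bounds on PN are max{0,(p₁−p₀)/p₁} ≤ PN ≤ min{1,(1−p₀)/p₁}.
  lower = (p₁ − p₀)/p₁ = 0.33325 / 0.69493 ≈ 0.4795
  upper = min{1, (1 − p₀)/p₁} = 0.63832 / 0.69493 ≈ 0.9185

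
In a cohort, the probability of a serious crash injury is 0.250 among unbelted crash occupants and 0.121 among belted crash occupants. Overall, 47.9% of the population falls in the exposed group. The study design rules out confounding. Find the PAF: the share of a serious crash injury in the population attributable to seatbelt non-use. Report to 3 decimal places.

PAF ≈ 0.338

Let p₁ = 0.25, p₀ = 0.121.
Overall risk P(Y=1) = π·p₁ + (1−π)·p₀ = 0.479×0.25 + 0.521×0.121 = 0.18279.
Under exogeneity, PAF = [P(Y=1) − p₀] / P(Y=1).
PAF = (0.18279 − 0.121) / 0.18279 ≈ 0.3380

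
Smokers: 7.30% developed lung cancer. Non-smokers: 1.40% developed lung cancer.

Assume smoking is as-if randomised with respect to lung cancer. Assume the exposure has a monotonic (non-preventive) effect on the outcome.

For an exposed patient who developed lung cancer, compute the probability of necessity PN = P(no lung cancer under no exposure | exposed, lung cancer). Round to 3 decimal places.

p₁ = 0.073, p₀ = 0.014.
Under exogeneity and monotonicity, PN = (p₁ − p₀) / p₁.
PN = (0.073 − 0.014) / 0.073 = 0.059 / 0.073 ≈ 0.8082

PN ≈ 0.808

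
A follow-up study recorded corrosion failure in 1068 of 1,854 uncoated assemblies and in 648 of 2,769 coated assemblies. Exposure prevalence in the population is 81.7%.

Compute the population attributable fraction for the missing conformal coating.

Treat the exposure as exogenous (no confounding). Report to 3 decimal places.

p₁ = P(outcome | exposed) = 1068/1854 = 0.57605
p₀ = P(outcome | unexposed) = 648/2769 = 0.23402
Overall risk P(Y=1) = π·p₁ + (1−π)·p₀ = 0.817×0.57605 + 0.183×0.23402 = 0.51346.
Under exogeneity, PAF = [P(Y=1) − p₀] / P(Y=1).
PAF = (0.51346 − 0.23402) / 0.51346 ≈ 0.5442

PAF ≈ 0.544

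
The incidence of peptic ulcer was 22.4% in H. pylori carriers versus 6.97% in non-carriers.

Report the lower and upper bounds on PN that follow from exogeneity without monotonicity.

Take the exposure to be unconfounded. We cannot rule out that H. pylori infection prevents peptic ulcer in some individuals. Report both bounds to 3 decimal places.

p₁ = 0.224, p₀ = 0.0697.
Under exogeneity alone the bounds on PN are max{0,(p₁−p₀)/p₁} ≤ PN ≤ min{1,(1−p₀)/p₁}.
  lower = (p₁ − p₀)/p₁ = 0.1543 / 0.224 ≈ 0.6888
  upper = min{1, (1 − p₀)/p₁} = 0.9303 / 0.224 ≈ 4.1531 → capped at 1

0.689 ≤ PN ≤ 1.000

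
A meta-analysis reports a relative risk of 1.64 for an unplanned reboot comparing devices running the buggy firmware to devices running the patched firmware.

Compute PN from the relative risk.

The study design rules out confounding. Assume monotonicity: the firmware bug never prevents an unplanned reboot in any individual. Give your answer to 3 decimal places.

Under exogeneity and monotonicity, PN = (RR − 1) / RR = 1 − 1/RR.
PN = (1.64 − 1) / 1.64 = 0.64 / 1.64 ≈ 0.3902

PN ≈ 0.390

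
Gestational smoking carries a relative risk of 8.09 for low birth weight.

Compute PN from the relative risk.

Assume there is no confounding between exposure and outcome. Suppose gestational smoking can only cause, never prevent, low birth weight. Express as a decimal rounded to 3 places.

Under exogeneity and monotonicity, PN = (RR − 1) / RR = 1 − 1/RR.
PN = (8.09 − 1) / 8.09 = 7.09 / 8.09 ≈ 0.8764

PN ≈ 0.876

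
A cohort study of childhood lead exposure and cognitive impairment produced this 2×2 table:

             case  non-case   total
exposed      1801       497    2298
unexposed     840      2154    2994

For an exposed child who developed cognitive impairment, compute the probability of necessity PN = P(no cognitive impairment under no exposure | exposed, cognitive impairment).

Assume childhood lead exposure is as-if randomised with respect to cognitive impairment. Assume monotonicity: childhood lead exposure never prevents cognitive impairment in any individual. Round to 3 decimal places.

PN ≈ 0.642

p₁ = P(outcome | exposed) = 1801/2298 = 0.78372
p₀ = P(outcome | unexposed) = 840/2994 = 0.28056
Under exogeneity and monotonicity, PN = (p₁ − p₀)/p₁.
PN = (0.78372 − 0.28056) / 0.78372 ≈ 0.6420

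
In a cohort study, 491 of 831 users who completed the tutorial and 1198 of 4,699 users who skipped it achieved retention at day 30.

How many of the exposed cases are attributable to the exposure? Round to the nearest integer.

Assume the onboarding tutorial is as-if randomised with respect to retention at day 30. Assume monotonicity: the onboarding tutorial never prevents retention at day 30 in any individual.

about 279 cases

p₁ = P(outcome | exposed) = 491/831 = 0.59085
p₀ = P(outcome | unexposed) = 1198/4699 = 0.25495
PN = (p₁ − p₀)/p₁ = (0.59085 − 0.25495) / 0.59085 ≈ 0.56851.
Attributable cases ≈ PN × (exposed cases) = 0.56851 × 491 ≈ 279.14.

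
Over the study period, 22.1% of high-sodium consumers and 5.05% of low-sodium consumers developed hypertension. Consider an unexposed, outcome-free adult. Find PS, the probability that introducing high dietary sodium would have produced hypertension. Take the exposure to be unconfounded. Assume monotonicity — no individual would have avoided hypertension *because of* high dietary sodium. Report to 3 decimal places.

PS ≈ 0.180

p₁ = 0.221, p₀ = 0.0505.
Under exogeneity and monotonicity, PS = (p₁ − p₀) / (1 − p₀).
PS = (0.221 − 0.0505) / (1 − 0.0505) = 0.1705 / 0.9495 ≈ 0.1796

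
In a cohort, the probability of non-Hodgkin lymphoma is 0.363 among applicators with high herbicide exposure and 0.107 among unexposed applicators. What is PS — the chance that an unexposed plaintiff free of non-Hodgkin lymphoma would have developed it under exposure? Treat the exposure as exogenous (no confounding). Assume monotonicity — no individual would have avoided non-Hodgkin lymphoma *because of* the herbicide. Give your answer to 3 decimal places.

Let p₁ = 0.363, p₀ = 0.107.
Under exogeneity and monotonicity, PS = (p₁ − p₀) / (1 − p₀).
PS = (0.363 − 0.107) / (1 − 0.107) = 0.256 / 0.893 ≈ 0.2867

PS ≈ 0.287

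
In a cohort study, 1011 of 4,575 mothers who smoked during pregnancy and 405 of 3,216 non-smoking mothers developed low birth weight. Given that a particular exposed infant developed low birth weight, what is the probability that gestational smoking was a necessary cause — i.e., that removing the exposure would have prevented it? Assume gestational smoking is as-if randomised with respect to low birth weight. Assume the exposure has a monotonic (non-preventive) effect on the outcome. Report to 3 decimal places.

p₁ = P(outcome | exposed) = 1011/4575 = 0.22098
p₀ = P(outcome | unexposed) = 405/3216 = 0.12593
Under exogeneity and monotonicity, PN = (p₁ − p₀) / p₁.
PN = (0.22098 − 0.12593) / 0.22098 = 0.095051 / 0.22098 ≈ 0.4301

PN ≈ 0.430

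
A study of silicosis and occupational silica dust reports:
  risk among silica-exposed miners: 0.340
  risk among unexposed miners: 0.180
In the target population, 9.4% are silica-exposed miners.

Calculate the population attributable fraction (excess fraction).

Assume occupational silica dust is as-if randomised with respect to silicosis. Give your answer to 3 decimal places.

Let p₁ = 0.34, p₀ = 0.18.
Overall risk P(Y=1) = π·p₁ + (1−π)·p₀ = 0.094×0.34 + 0.906×0.18 = 0.19504.
Under exogeneity, PAF = [P(Y=1) − p₀] / P(Y=1).
PAF = (0.19504 − 0.18) / 0.19504 ≈ 0.0771

PAF ≈ 0.077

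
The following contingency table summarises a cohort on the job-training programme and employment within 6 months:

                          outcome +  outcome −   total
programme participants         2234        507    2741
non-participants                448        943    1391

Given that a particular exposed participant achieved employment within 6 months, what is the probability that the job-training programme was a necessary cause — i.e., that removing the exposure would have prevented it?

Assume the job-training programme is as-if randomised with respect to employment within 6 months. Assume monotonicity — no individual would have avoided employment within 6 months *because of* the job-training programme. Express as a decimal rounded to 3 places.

PN ≈ 0.605

p₁ = P(outcome | exposed) = 2234/2741 = 0.81503
p₀ = P(outcome | unexposed) = 448/1391 = 0.32207
Under exogeneity and monotonicity, PN = (p₁ − p₀) / p₁.
PN = (0.81503 − 0.32207) / 0.81503 = 0.49296 / 0.81503 ≈ 0.6048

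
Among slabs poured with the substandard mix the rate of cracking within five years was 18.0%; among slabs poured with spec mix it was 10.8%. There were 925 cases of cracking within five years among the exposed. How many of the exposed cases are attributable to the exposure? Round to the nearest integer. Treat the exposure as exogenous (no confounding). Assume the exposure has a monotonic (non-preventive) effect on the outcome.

about 370 cases

p₁ = 0.18, p₀ = 0.108.
PN = (p₁ − p₀)/p₁ = (0.18 − 0.108) / 0.18 ≈ 0.40000.
Attributable cases ≈ PN × (exposed cases) = 0.40000 × 925 ≈ 370.00.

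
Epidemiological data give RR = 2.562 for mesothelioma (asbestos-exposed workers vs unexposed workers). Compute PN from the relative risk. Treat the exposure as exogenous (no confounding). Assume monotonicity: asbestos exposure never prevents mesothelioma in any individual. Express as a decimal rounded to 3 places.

Under exogeneity and monotonicity, PN = (RR − 1) / RR = 1 − 1/RR.
PN = (2.562 − 1) / 2.562 = 1.562 / 2.562 ≈ 0.6097

PN ≈ 0.610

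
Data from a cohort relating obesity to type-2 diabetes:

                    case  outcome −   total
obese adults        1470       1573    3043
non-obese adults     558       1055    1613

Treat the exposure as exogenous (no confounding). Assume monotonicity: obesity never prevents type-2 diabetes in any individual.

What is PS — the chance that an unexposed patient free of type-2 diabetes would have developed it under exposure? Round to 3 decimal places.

p₁ = P(outcome | exposed) = 1470/3043 = 0.48308
p₀ = P(outcome | unexposed) = 558/1613 = 0.34594
Under exogeneity and monotonicity, PS = (p₁ − p₀)/(1 − p₀).
PS = (0.48308 − 0.34594) / 0.65406 ≈ 0.2097

PS ≈ 0.210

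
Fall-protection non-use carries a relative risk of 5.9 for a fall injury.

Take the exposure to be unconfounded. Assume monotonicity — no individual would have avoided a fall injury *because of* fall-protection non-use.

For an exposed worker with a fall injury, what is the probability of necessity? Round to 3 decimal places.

PN ≈ 0.831

Under exogeneity and monotonicity, PN = (RR − 1) / RR = 1 − 1/RR.
PN = (5.9 − 1) / 5.9 = 4.9 / 5.9 ≈ 0.8305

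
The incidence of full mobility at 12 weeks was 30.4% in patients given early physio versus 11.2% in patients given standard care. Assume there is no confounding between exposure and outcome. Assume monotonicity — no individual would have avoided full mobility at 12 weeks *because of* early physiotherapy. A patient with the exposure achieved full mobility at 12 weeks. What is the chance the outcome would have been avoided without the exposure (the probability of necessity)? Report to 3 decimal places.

p₁ = 0.304, p₀ = 0.112.
Under exogeneity and monotonicity, PN = (p₁ − p₀) / p₁.
PN = (0.304 − 0.112) / 0.304 = 0.192 / 0.304 ≈ 0.6316

PN ≈ 0.632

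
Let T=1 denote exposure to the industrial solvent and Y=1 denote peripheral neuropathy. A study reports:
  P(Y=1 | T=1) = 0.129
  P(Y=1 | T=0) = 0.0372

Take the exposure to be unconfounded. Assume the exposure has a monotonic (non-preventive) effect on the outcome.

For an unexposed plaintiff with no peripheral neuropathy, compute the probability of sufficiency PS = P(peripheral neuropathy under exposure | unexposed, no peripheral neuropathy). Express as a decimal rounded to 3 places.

Let p₁ = 0.129, p₀ = 0.0372.
Under exogeneity and monotonicity, PS = (p₁ − p₀) / (1 − p₀).
PS = (0.129 − 0.0372) / (1 − 0.0372) = 0.0918 / 0.9628 ≈ 0.0953

PS ≈ 0.095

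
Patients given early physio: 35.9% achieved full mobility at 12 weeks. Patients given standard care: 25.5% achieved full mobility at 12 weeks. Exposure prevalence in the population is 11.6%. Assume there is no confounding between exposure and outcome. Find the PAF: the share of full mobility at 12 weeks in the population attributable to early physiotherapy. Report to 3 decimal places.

p₁ = 0.359, p₀ = 0.255.
Overall risk P(Y=1) = π·p₁ + (1−π)·p₀ = 0.116×0.359 + 0.884×0.255 = 0.26706.
Under exogeneity, PAF = [P(Y=1) − p₀] / P(Y=1).
PAF = (0.26706 − 0.255) / 0.26706 ≈ 0.0452

PAF ≈ 0.045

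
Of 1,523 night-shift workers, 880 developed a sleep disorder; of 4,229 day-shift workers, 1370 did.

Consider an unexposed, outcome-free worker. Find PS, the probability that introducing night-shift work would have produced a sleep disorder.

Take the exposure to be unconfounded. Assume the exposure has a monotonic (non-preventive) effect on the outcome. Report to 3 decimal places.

p₁ = P(outcome | exposed) = 880/1523 = 0.57781
p₀ = P(outcome | unexposed) = 1370/4229 = 0.32395
Under exogeneity and monotonicity, PS = (p₁ − p₀) / (1 − p₀).
PS = (0.57781 − 0.32395) / (1 − 0.32395) = 0.25385 / 0.67605 ≈ 0.3755

PS ≈ 0.375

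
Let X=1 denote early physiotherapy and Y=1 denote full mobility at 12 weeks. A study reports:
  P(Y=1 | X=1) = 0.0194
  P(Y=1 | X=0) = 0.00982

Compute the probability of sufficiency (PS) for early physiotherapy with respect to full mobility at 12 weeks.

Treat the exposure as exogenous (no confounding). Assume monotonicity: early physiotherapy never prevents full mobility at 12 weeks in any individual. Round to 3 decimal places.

Let p₁ = 0.0194, p₀ = 0.00982.
Under exogeneity and monotonicity, PS = (p₁ − p₀) / (1 − p₀).
PS = (0.0194 − 0.00982) / (1 − 0.00982) = 0.00958 / 0.99018 ≈ 0.0097

PS ≈ 0.010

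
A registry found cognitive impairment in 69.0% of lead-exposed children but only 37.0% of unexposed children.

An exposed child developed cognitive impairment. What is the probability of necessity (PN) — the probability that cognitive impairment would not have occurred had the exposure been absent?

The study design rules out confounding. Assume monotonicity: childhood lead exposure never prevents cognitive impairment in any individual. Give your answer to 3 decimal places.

p₁ = 0.69, p₀ = 0.37.
Under exogeneity and monotonicity, PN = (p₁ − p₀) / p₁.
PN = (0.69 − 0.37) / 0.69 = 0.32 / 0.69 ≈ 0.4638

PN ≈ 0.464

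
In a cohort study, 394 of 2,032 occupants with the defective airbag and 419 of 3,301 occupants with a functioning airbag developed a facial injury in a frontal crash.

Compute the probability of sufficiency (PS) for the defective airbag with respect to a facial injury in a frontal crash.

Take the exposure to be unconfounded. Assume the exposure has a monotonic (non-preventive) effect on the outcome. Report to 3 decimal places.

PS ≈ 0.077

p₁ = P(outcome | exposed) = 394/2032 = 0.1939
p₀ = P(outcome | unexposed) = 419/3301 = 0.12693
Under exogeneity and monotonicity, PS = (p₁ − p₀) / (1 − p₀).
PS = (0.1939 − 0.12693) / (1 − 0.12693) = 0.066966 / 0.87307 ≈ 0.0767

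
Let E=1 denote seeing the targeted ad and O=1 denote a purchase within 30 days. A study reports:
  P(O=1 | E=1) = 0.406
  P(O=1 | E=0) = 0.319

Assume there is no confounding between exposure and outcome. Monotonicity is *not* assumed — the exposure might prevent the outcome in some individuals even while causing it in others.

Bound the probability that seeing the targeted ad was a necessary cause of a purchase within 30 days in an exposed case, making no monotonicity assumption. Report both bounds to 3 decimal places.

Let p₁ = 0.406, p₀ = 0.319.
Under exogeneity alone the bounds on PN are max{0,(p₁−p₀)/p₁} ≤ PN ≤ min{1,(1−p₀)/p₁}.
  lower = (p₁ − p₀)/p₁ = 0.087 / 0.406 ≈ 0.2143
  upper = min{1, (1 − p₀)/p₁} = 0.681 / 0.406 ≈ 1.6773 → capped at 1

0.214 ≤ PN ≤ 1.000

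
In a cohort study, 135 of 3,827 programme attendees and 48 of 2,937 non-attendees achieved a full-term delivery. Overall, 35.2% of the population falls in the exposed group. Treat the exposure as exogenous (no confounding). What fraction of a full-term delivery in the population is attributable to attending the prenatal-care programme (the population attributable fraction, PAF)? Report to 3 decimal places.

PAF ≈ 0.290

p₁ = P(outcome | exposed) = 135/3827 = 0.035276
p₀ = P(outcome | unexposed) = 48/2937 = 0.016343
Overall risk P(Y=1) = π·p₁ + (1−π)·p₀ = 0.352×0.035276 + 0.648×0.016343 = 0.023007.
Under exogeneity, PAF = [P(Y=1) − p₀] / P(Y=1).
PAF = (0.023007 − 0.016343) / 0.023007 ≈ 0.2897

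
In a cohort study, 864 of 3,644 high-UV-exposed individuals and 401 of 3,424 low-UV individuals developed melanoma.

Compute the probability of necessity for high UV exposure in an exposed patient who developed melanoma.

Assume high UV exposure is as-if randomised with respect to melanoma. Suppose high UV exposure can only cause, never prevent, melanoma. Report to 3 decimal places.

PN ≈ 0.506

p₁ = P(outcome | exposed) = 864/3644 = 0.2371
p₀ = P(outcome | unexposed) = 401/3424 = 0.11711
Under exogeneity and monotonicity, PN = (p₁ − p₀) / p₁.
PN = (0.2371 − 0.11711) / 0.2371 = 0.11999 / 0.2371 ≈ 0.5061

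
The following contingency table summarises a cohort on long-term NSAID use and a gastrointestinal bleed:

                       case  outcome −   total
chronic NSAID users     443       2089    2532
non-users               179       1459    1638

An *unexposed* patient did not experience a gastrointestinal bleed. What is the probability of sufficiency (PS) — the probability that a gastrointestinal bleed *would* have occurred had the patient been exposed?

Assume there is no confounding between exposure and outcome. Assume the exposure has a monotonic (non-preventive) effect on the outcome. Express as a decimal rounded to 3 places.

p₁ = P(outcome | exposed) = 443/2532 = 0.17496
p₀ = P(outcome | unexposed) = 179/1638 = 0.10928
Under exogeneity and monotonicity, PS = (p₁ − p₀)/(1 − p₀).
PS = (0.17496 − 0.10928) / 0.89072 ≈ 0.0737

PS ≈ 0.074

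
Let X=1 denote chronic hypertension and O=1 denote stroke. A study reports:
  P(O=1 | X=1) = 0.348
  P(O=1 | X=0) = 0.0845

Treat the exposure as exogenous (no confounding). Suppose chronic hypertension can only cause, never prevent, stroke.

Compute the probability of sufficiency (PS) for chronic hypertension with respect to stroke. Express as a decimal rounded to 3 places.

Let p₁ = 0.348, p₀ = 0.0845.
Under exogeneity and monotonicity, PS = (p₁ − p₀) / (1 − p₀).
PS = (0.348 − 0.0845) / (1 − 0.0845) = 0.2635 / 0.9155 ≈ 0.2878

PS ≈ 0.288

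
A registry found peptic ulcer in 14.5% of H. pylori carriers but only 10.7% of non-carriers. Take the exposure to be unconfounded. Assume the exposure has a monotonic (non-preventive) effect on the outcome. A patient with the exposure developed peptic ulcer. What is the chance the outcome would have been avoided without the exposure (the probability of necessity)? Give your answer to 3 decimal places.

PN ≈ 0.262

p₁ = 0.145, p₀ = 0.107.
Under exogeneity and monotonicity, PN = (p₁ − p₀) / p₁.
PN = (0.145 − 0.107) / 0.145 = 0.038 / 0.145 ≈ 0.2621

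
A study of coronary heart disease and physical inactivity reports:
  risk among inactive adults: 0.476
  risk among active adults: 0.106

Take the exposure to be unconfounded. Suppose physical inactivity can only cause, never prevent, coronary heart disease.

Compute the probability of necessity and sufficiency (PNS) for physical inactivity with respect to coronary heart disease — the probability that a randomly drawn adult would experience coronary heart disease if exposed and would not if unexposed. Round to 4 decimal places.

Let p₁ = 0.476, p₀ = 0.106.
Under exogeneity and monotonicity, PNS = p₁ − p₀.
PNS = 0.476 − 0.106 = 0.37

PNS ≈ 0.3700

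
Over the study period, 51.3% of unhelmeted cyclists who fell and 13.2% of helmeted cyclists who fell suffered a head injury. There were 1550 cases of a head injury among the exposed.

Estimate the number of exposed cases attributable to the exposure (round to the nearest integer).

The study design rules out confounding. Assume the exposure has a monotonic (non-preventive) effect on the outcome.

about 1151 cases

p₁ = 0.513, p₀ = 0.132.
PN = (p₁ − p₀)/p₁ = (0.513 − 0.132) / 0.513 ≈ 0.74269.
Attributable cases ≈ PN × (exposed cases) = 0.74269 × 1550 ≈ 1151.17.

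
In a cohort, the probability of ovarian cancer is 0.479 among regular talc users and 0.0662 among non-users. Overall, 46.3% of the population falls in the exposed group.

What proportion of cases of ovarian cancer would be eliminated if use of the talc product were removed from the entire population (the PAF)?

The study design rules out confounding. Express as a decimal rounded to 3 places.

Let p₁ = 0.479, p₀ = 0.0662.
Overall risk P(Y=1) = π·p₁ + (1−π)·p₀ = 0.463×0.479 + 0.537×0.0662 = 0.25733.
Under exogeneity, PAF = [P(Y=1) − p₀] / P(Y=1).
PAF = (0.25733 − 0.0662) / 0.25733 ≈ 0.7427

PAF ≈ 0.743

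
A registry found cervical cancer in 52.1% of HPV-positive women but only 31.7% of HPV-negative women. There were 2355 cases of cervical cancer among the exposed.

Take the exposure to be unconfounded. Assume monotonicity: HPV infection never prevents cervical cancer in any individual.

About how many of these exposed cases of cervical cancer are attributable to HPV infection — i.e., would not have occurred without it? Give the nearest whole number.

p₁ = 0.521, p₀ = 0.317.
PN = (p₁ − p₀)/p₁ = (0.521 − 0.317) / 0.521 ≈ 0.39155.
Attributable cases ≈ PN × (exposed cases) = 0.39155 × 2355 ≈ 922.11.

about 922 cases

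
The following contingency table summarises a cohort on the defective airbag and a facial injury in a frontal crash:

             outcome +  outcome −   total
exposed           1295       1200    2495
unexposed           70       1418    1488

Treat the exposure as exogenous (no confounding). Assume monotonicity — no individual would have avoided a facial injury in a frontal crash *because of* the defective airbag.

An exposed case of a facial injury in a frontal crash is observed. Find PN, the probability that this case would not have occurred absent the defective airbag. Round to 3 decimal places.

PN ≈ 0.909

p₁ = P(outcome | exposed) = 1295/2495 = 0.51904
p₀ = P(outcome | unexposed) = 70/1488 = 0.047043
Under exogeneity and monotonicity, PN = (p₁ − p₀)/p₁.
PN = (0.51904 − 0.047043) / 0.51904 ≈ 0.9094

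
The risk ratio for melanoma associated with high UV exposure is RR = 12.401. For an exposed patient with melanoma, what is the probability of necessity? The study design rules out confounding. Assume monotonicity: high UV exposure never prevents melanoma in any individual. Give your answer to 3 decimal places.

Under exogeneity and monotonicity, PN = (RR − 1) / RR = 1 − 1/RR.
PN = (12.401 − 1) / 12.401 = 11.4 / 12.401 ≈ 0.9194

PN ≈ 0.919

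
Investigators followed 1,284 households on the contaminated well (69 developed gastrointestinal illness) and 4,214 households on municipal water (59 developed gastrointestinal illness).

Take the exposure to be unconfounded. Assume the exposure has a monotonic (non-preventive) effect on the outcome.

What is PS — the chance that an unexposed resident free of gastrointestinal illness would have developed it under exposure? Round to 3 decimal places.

PS ≈ 0.040

p₁ = P(outcome | exposed) = 69/1284 = 0.053738
p₀ = P(outcome | unexposed) = 59/4214 = 0.014001
Under exogeneity and monotonicity, PS = (p₁ − p₀) / (1 − p₀).
PS = (0.053738 − 0.014001) / (1 − 0.014001) = 0.039737 / 0.986 ≈ 0.0403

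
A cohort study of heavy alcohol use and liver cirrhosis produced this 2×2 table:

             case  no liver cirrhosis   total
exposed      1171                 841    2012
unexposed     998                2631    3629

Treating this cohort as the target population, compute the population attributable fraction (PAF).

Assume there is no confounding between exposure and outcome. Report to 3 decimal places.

PAF ≈ 0.285

p₁ = P(outcome | exposed) = 1171/2012 = 0.58201
p₀ = P(outcome | unexposed) = 998/3629 = 0.27501
Exposure prevalence π = 2012/5641 = 0.35667; overall risk P(Y=1) = 0.38451.
Under exogeneity, PAF = [P(Y=1) − p₀]/P(Y=1).
PAF = (0.38451 − 0.27501) / 0.38451 ≈ 0.2848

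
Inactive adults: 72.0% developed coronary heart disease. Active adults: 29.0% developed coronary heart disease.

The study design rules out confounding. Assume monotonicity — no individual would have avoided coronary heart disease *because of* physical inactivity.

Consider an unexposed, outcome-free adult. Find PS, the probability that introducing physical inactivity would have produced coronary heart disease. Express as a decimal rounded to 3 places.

p₁ = 0.72, p₀ = 0.29.
Under exogeneity and monotonicity, PS = (p₁ − p₀) / (1 − p₀).
PS = (0.72 − 0.29) / (1 − 0.29) = 0.43 / 0.71 ≈ 0.6056

PS ≈ 0.606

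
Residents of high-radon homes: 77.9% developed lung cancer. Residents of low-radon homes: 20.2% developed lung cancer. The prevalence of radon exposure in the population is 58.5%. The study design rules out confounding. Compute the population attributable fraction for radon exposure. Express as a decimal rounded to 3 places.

p₁ = 0.779, p₀ = 0.202.
Overall risk P(Y=1) = π·p₁ + (1−π)·p₀ = 0.585×0.779 + 0.415×0.202 = 0.53954.
Under exogeneity, PAF = [P(Y=1) − p₀] / P(Y=1).
PAF = (0.53954 − 0.202) / 0.53954 ≈ 0.6256

PAF ≈ 0.626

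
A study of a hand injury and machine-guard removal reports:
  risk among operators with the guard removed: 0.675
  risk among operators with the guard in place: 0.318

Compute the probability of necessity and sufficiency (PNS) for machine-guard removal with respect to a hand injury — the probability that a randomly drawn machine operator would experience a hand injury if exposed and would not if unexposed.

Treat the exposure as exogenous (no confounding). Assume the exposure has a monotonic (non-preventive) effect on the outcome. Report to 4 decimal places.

Let p₁ = 0.675, p₀ = 0.318.
Under exogeneity and monotonicity, PNS = p₁ − p₀.
PNS = 0.675 − 0.318 = 0.357

PNS ≈ 0.3570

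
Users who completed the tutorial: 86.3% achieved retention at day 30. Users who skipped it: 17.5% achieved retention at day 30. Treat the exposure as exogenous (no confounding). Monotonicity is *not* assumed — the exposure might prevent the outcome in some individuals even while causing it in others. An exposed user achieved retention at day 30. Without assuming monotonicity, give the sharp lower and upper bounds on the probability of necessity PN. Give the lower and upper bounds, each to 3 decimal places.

0.797 ≤ PN ≤ 0.956

p₁ = 0.863, p₀ = 0.175.
Under exogeneity alone the bounds on PN are max{0,(p₁−p₀)/p₁} ≤ PN ≤ min{1,(1−p₀)/p₁}.
  lower = (p₁ − p₀)/p₁ = 0.688 / 0.863 ≈ 0.7972
  upper = min{1, (1 − p₀)/p₁} = 0.825 / 0.863 ≈ 0.9560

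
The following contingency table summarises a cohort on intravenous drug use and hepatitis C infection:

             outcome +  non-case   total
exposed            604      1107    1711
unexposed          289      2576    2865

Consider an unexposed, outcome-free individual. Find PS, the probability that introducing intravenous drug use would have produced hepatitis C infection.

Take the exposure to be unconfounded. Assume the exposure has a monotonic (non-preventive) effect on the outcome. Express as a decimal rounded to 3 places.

PS ≈ 0.280

p₁ = P(outcome | exposed) = 604/1711 = 0.35301
p₀ = P(outcome | unexposed) = 289/2865 = 0.10087
Under exogeneity and monotonicity, PS = (p₁ − p₀) / (1 − p₀).
PS = (0.35301 − 0.10087) / (1 − 0.10087) = 0.25214 / 0.89913 ≈ 0.2804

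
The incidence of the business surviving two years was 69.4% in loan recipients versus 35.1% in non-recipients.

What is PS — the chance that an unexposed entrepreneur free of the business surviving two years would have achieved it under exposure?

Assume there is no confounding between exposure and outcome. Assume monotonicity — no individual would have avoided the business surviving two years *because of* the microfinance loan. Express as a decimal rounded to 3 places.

p₁ = 0.694, p₀ = 0.351.
Under exogeneity and monotonicity, PS = (p₁ − p₀) / (1 − p₀).
PS = (0.694 − 0.351) / (1 − 0.351) = 0.343 / 0.649 ≈ 0.5285

PS ≈ 0.529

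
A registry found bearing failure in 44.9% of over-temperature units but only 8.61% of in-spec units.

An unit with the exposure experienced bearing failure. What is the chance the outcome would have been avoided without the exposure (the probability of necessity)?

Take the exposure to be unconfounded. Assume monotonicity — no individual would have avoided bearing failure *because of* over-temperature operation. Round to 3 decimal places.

PN ≈ 0.808

p₁ = 0.449, p₀ = 0.0861.
Under exogeneity and monotonicity, PN = (p₁ − p₀) / p₁.
PN = (0.449 − 0.0861) / 0.449 = 0.3629 / 0.449 ≈ 0.8082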